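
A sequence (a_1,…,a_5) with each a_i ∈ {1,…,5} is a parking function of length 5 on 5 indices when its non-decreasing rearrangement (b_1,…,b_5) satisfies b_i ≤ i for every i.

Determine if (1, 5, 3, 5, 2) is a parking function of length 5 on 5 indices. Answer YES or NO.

NO

Order a: b = (1, 2, 3, 5, 5).
  b_1=1 ≤ 1
  b_2=2 ≤ 2
  b_3=3 ≤ 3
  b_4=5 > 4
  fails at i=4 ⇒ NO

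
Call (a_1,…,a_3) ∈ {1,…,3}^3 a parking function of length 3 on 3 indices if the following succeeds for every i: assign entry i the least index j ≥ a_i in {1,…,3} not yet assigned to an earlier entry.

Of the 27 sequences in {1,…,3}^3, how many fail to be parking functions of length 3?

11

Count = 1·4^2 = 1×16 = 16
E.g. (3,2,2) → sorted (2,2,3): b_1=2>1, not a PF.
Total 27; non-PF = 27−16 = 11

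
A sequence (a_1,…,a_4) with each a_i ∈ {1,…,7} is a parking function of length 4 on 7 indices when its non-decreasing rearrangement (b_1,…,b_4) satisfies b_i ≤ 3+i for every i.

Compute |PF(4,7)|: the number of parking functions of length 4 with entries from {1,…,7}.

2048

#PF = (7+1−4)·(7+1)^{4−1} = 4 · 512 = 2048
Check (5,7,1,5) → sorted (1,5,5,7): b_i ≤ 3+i ∀i, a PF.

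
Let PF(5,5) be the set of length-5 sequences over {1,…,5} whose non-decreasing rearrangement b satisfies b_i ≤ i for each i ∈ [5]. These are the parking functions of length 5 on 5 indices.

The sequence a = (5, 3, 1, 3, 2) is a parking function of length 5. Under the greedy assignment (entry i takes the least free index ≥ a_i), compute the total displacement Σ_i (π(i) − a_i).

1

Σπ(i) = 1+…+5 = 15; Σa = 5+3+1+3+2 = 14; disp = 15−14 = 1.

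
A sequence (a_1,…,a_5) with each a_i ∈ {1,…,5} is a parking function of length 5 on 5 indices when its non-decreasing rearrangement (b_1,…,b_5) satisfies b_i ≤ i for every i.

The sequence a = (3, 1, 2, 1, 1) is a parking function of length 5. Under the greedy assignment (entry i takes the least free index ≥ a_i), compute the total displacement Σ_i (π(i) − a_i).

7

Σπ = 5·6/2 = 15 (π permutes [5]); Σa = 3+1+2+1+1 = 8; disp = 15−8 = 7.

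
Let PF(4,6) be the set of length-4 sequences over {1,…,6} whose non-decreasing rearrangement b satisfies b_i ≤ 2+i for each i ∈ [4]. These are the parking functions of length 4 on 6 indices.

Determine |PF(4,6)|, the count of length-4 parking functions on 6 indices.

Count = (6+1−4)·(6+1)^{4−1} = 3·343 = 1029 (Pollak)
Check (1,1,4,6) → sorted (1,1,4,6): b_i ≤ 2+i ∀i, a PF.

1029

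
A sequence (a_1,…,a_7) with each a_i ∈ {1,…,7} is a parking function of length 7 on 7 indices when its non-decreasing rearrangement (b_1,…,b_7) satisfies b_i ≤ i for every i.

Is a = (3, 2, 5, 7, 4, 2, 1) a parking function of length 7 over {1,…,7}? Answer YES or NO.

YES

Order a: b = (1, 2, 2, 3, 4, 5, 7).
  b_1=1 ≤ 1
  b_2=2 ≤ 2
  b_3=2 ≤ 3
  b_4=3 ≤ 4
  b_5=4 ≤ 5
  b_6=5 ≤ 6
  b_7=7 ≤ 7
All bounds hold ⇒ YES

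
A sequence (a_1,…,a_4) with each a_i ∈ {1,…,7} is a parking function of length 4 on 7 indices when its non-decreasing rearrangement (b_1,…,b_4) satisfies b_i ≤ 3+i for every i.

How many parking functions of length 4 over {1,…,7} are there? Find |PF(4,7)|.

2048

#PF = (8−4)·8^(4−1) = 4·512 = 2048 (Pollak)
Example (6,3,7,1) → sorted (1,3,6,7): b_i ≤ 3+i ∀i, a PF.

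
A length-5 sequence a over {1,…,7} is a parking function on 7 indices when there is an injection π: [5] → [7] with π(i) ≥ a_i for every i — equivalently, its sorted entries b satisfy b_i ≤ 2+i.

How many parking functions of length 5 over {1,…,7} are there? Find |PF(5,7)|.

|PF| = (7+1−5)·(7+1)^{5−1} = 3 · 4096 = 12288 [KW]
Example (1,7,1,1,2) → sorted (1,1,1,2,7): b_i ≤ 2+i ∀i, a PF.

12288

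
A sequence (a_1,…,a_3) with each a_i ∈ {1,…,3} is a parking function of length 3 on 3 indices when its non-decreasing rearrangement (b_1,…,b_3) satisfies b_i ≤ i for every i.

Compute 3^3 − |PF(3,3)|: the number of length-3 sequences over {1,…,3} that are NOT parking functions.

#PF = 1·4^2 = 1 · 16 = 16 (Pollak)
Check (2,3,3) → sorted (2,3,3): b_1=2>1, not a PF.
So 27 − 16 = 11 fail.

11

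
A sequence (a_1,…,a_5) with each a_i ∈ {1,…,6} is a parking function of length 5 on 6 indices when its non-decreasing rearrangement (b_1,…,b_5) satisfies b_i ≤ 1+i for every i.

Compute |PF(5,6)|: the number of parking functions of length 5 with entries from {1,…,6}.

4802

|PF(5,6)| = (6−5+1)·(6+1)^(5−1) = 2·2401 = 4802 (Konheim–Weiss)
E.g. (2,3,4,1,3) → sorted (1,2,3,3,4): b_i ≤ 1+i ∀i, a PF.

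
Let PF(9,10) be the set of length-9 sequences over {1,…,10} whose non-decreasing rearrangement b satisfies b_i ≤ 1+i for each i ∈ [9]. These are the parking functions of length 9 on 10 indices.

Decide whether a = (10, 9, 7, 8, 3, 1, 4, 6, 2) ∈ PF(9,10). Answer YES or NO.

Rearranged: b = (1, 2, 3, 4, 6, 7, 8, 9, 10).
  b_1=1 ≤ 2
  b_2=2 ≤ 3
  b_3=3 ≤ 4
  b_4=4 ≤ 5
  b_5=6 ≤ 6
  b_6=7 ≤ 7
  b_7=8 ≤ 8
  b_8=9 ≤ 9
  b_9=10 ≤ 10
All bounds hold ⇒ YES

YES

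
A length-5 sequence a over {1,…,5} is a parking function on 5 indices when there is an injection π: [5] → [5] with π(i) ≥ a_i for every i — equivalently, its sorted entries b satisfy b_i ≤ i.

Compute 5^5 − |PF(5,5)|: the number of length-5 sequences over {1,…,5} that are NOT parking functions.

|PF| = (5+1−5)·(5+1)^{5−1} = 1 · 1296 = 1296 (Pollak)
One tuple (4,5,1,4,2) → sorted (1,2,4,4,5): b_3=4>3, not a PF.
So 3125 − 1296 = 1829 fail.

1829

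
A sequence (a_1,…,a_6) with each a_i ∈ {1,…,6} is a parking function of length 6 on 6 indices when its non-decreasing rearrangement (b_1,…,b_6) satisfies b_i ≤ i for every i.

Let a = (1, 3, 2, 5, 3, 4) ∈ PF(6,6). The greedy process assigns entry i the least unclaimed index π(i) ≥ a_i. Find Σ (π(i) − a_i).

Σπ(i) = 1+…+6 = 21; Σa = 1+3+2+5+3+4 = 18; disp = 21−18 = 3.

3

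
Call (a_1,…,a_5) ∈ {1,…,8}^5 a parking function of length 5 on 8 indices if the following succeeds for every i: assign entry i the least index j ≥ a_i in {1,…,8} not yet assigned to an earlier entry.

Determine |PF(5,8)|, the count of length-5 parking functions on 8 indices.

26244

Count = (8−5+1)·(8+1)^(5−1) = 4×6561 = 26244 (Pollak)
One tuple (5,7,4,6,1) → sorted (1,4,5,6,7): b_i ≤ 3+i ∀i, a PF.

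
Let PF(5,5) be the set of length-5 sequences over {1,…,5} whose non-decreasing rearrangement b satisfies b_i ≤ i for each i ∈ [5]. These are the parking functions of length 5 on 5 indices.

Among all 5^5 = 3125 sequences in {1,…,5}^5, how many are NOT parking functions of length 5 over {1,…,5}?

|PF(5,5)| = (5+1−5)·(5+1)^{5−1} = 1·1296 = 1296 (Konheim–Weiss)
Example (5,3,4,4,5) → sorted (3,4,4,5,5): b_1=3>1, not a PF.
5^5 − 1296 = 3125 − 1296 = 1829

1829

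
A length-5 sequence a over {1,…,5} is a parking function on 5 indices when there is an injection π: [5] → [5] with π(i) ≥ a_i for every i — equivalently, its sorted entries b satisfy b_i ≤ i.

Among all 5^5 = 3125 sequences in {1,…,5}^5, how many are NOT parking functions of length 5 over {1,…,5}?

1829

Count = (5−5+1)·(5+1)^(5−1) = 1×1296 = 1296 (Pollak)
Example (5,5,3,4,5) → sorted (3,4,5,5,5): b_1=3>1, not a PF.
5^5 − 1296 = 3125 − 1296 = 1829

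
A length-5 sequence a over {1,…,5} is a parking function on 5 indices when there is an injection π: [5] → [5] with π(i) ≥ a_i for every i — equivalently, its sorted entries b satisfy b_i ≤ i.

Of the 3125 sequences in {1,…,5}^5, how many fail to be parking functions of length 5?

|PF(5,5)| = 1·6^4 = 1·1296 = 1296 (Konheim–Weiss)
Check (5,5,5,5,5) → sorted (5,5,5,5,5): b_1=5>1, not a PF.
So 3125 − 1296 = 1829 fail.

1829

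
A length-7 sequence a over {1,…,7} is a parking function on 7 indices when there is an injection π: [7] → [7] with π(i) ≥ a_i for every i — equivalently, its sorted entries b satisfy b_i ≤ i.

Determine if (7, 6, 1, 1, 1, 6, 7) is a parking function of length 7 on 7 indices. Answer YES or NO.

NO

Rearranged: b = (1, 1, 1, 6, 6, 7, 7).
  b_1=1 ≤ 1
  b_2=1 ≤ 2
  b_3=1 ≤ 3
  b_4=6 > 4
  fails at i=4 ⇒ NO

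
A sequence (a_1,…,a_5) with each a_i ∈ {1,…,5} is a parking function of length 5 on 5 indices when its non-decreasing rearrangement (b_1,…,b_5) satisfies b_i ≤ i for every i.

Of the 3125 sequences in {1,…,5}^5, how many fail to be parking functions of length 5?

1829

Count = (6−5)·6^(5−1) = 1·1296 = 1296 [KW]
One tuple (1,4,5,5,3) → sorted (1,3,4,5,5): b_2=3>2, not a PF.
So 3125 − 1296 = 1829 fail.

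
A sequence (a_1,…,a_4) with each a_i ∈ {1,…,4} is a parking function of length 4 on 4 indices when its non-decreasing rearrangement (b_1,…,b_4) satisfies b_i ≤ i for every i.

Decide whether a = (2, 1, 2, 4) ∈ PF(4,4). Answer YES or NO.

YES

Sorted: b = (1, 2, 2, 4).
  b_1=1 ≤ 1
  b_2=2 ≤ 2
  b_3=2 ≤ 3
  b_4=4 ≤ 4
All bounds hold ⇒ YES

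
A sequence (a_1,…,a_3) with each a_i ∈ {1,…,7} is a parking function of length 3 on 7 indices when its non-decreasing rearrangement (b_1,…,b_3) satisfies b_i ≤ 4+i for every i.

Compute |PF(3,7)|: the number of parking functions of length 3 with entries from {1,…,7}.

320

|PF(3,7)| = (8−3)·8^(3−1) = 5×64 = 320 (Pollak)
Check (1,2,5) → sorted (1,2,5): b_i ≤ 4+i ∀i, a PF.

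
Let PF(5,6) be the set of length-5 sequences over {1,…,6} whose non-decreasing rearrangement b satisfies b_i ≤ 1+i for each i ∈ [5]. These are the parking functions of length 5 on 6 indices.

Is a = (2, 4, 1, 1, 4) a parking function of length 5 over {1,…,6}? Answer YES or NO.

Rearranged: b = (1, 1, 2, 4, 4).
  b_1=1 ≤ 2
  b_2=1 ≤ 3
  b_3=2 ≤ 4
  b_4=4 ≤ 5
  b_5=4 ≤ 6
All bounds hold ⇒ YES

YES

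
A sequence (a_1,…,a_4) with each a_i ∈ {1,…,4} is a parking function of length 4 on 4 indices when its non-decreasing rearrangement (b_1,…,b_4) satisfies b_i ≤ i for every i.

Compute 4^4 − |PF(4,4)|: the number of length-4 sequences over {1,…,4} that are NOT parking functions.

131

|PF(4,4)| = (5−4)·5^(4−1) = 1×125 = 125
Example (4,4,3,4) → sorted (3,4,4,4): b_1=3>1, not a PF.
Total 256; non-PF = 256−125 = 131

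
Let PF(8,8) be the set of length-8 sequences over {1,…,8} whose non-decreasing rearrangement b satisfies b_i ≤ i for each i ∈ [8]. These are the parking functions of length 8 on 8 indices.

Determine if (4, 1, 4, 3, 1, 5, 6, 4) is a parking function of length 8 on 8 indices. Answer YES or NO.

YES

Rearranged: b = (1, 1, 3, 4, 4, 4, 5, 6).
  b_1=1 ≤ 1
  b_2=1 ≤ 2
  b_3=3 ≤ 3
  b_4=4 ≤ 4
  b_5=4 ≤ 5
  b_6=4 ≤ 6
  b_7=5 ≤ 7
  b_8=6 ≤ 8
All bounds hold ⇒ YES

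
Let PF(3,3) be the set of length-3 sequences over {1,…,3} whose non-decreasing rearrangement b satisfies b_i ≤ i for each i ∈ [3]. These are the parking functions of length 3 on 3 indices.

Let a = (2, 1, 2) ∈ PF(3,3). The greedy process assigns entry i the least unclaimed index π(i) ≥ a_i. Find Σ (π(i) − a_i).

Σπ(i) = 1+…+3 = 6; Σa = 2+1+2 = 5; disp = 6−5 = 1.

1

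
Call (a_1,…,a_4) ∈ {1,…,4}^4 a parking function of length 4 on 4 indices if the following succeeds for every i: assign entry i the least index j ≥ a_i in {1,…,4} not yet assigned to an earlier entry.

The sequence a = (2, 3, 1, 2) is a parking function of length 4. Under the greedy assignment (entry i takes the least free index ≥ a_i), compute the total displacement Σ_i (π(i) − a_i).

Σπ = 4·5/2 = 10 (π permutes [4]); Σa = 2+3+1+2 = 8; disp = 10−8 = 2.

2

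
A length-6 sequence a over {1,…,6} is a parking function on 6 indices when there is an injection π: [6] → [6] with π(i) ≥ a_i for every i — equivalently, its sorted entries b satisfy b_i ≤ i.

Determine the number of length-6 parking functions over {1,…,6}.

Count = 1·7^5 = 1×16807 = 16807
Example (2,6,3,3,2,1) → sorted (1,2,2,3,3,6): b_i ≤ i ∀i, a PF.

16807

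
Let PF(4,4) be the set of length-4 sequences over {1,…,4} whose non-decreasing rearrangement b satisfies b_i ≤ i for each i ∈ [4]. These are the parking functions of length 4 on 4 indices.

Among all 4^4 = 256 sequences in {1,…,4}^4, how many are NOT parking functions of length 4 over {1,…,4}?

|PF(4,4)| = (5−4)·5^(4−1) = 1×125 = 125
Example (4,3,2,3) → sorted (2,3,3,4): b_1=2>1, not a PF.
Total 256; non-PF = 256−125 = 131

131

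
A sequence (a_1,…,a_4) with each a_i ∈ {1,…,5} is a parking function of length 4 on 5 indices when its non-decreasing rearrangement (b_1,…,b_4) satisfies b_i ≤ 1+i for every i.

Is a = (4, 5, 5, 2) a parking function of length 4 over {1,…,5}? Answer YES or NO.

NO

Order a: b = (2, 4, 5, 5).
  b_1=2 ≤ 2
  b_2=4 > 3
  fails at i=2 ⇒ NO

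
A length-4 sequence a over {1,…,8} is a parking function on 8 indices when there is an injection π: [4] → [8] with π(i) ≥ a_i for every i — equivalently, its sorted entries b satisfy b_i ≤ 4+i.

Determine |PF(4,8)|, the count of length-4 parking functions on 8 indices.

3645

Count = (9−4)·9^(4−1) = 5×729 = 3645 [KW]
E.g. (1,6,6,7) → sorted (1,6,6,7): b_i ≤ 4+i ∀i, a PF.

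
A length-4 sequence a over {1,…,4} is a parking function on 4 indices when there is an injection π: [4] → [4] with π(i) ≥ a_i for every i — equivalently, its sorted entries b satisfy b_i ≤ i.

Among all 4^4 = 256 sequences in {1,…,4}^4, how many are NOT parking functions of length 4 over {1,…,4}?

131

#PF = (4+1−4)·(4+1)^{4−1} = 1×125 = 125
Example (4,4,4,2) → sorted (2,4,4,4): b_1=2>1, not a PF.
Total 256; non-PF = 256−125 = 131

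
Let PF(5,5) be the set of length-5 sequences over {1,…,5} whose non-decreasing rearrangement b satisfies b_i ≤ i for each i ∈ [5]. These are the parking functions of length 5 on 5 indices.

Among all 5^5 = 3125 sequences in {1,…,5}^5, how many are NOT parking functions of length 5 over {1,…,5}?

1829

|PF| = (5+1−5)·(5+1)^{5−1} = 1·1296 = 1296 [KW]
E.g. (4,3,4,3,2) → sorted (2,3,3,4,4): b_1=2>1, not a PF.
5^5 − 1296 = 3125 − 1296 = 1829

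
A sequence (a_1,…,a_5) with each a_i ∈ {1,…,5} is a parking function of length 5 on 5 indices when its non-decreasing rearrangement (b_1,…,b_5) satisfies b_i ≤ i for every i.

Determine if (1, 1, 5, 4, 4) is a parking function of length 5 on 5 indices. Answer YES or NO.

Rearranged: b = (1, 1, 4, 4, 5).
  b_1=1 ≤ 1
  b_2=1 ≤ 2
  b_3=4 > 3
  fails at i=3 ⇒ NO

NO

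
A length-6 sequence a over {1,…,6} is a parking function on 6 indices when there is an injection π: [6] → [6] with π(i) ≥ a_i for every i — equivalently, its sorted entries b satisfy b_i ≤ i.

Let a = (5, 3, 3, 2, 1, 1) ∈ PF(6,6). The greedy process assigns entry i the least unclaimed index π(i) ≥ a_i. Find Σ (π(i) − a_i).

Σπ = 21 ({1..6} each once); Σa = 5+3+3+2+1+1 = 15; disp = 21−15 = 6.

6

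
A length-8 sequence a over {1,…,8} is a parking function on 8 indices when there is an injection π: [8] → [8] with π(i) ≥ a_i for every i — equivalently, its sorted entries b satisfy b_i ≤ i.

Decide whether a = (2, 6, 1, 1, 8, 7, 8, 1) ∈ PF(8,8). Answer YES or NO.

NO

Order a: b = (1, 1, 1, 2, 6, 7, 8, 8).
  b_1=1 ≤ 1
  b_2=1 ≤ 2
  b_3=1 ≤ 3
  b_4=2 ≤ 4
  b_5=6 > 5
  fails at i=5 ⇒ NO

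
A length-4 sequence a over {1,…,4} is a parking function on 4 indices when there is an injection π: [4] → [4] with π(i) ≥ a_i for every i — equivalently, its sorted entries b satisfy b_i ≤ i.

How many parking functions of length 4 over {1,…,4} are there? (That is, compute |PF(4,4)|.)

125

Count = (4+1−4)·(4+1)^{4−1} = 1·125 = 125 (Pollak)
E.g. (3,1,1,1) → sorted (1,1,1,3): b_i ≤ i ∀i, a PF.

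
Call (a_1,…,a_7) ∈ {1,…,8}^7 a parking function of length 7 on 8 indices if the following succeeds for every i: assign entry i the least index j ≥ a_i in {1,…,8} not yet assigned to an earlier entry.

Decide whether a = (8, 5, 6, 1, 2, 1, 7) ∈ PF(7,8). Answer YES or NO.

Rearranged: b = (1, 1, 2, 5, 6, 7, 8).
  b_1=1 ≤ 2
  b_2=1 ≤ 3
  b_3=2 ≤ 4
  b_4=5 ≤ 5
  b_5=6 ≤ 6
  b_6=7 ≤ 7
  b_7=8 ≤ 8
All bounds hold ⇒ YES

YES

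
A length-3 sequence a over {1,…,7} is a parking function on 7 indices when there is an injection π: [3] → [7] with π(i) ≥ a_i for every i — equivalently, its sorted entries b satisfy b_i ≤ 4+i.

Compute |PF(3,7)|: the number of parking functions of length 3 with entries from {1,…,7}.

#PF = (8−3)·8^(3−1) = 5 · 64 = 320 (Pollak)
Example (4,1,1) → sorted (1,1,4): b_i ≤ 4+i ∀i, a PF.

320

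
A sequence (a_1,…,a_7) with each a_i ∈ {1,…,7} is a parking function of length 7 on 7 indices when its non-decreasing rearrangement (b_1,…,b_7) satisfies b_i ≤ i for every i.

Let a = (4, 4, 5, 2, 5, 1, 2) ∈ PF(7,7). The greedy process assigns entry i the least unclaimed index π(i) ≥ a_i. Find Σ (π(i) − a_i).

5

Σπ(i) = 1+…+7 = 28; Σa = 4+4+5+2+5+1+2 = 23; disp = 28−23 = 5.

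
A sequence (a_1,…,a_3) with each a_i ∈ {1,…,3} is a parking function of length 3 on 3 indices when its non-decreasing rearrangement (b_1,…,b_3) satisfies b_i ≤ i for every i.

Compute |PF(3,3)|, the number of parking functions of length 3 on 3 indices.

Count = (3+1−3)·(3+1)^{3−1} = 1 · 16 = 16 [KW]
Example (1,3,1) → sorted (1,1,3): b_i ≤ i ∀i, a PF.

16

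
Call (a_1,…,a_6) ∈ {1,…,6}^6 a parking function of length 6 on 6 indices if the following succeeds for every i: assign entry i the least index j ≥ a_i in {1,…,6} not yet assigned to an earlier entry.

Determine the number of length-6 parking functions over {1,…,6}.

Count = (6−6+1)·(6+1)^(6−1) = 1 · 16807 = 16807 [KW]
Check (4,1,5,1,3,5) → sorted (1,1,3,4,5,5): b_i ≤ i ∀i, a PF.

16807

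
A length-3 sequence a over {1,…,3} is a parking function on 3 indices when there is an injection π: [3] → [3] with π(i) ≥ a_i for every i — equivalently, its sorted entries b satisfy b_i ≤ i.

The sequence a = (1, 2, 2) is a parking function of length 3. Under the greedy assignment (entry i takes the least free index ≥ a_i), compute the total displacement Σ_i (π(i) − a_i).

1

Σπ(i) = 1+…+3 = 6; Σa = 1+2+2 = 5; disp = 6−5 = 1.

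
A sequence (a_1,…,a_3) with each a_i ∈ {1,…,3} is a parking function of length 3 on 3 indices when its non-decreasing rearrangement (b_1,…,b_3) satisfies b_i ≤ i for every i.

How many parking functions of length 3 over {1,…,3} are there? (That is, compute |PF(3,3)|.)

16

#PF = 1·4^2 = 1 · 16 = 16 [KW]
Check (3,1,1) → sorted (1,1,3): b_i ≤ i ∀i, a PF.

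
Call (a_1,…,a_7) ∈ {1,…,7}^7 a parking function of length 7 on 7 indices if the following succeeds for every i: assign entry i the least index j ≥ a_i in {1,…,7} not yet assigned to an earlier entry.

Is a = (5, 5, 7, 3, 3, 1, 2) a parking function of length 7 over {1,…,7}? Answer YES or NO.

YES

Sorted: b = (1, 2, 3, 3, 5, 5, 7).
  b_1=1 ≤ 1
  b_2=2 ≤ 2
  b_3=3 ≤ 3
  b_4=3 ≤ 4
  b_5=5 ≤ 5
  b_6=5 ≤ 6
  b_7=7 ≤ 7
All bounds hold ⇒ YES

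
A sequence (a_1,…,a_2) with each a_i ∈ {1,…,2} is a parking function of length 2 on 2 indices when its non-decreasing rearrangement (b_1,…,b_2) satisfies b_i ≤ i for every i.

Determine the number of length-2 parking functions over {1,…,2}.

3

Count = 1·3^1 = 1 · 3 = 3
Example (1,2) → sorted (1,2): b_i ≤ i ∀i, a PF.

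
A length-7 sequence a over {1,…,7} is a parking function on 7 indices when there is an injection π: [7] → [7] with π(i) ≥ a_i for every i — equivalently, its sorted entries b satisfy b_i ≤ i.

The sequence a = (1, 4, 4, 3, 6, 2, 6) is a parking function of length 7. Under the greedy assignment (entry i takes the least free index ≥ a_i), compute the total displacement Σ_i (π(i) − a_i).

Σπ = 7·8/2 = 28 (π permutes [7]); Σa = 1+4+4+3+6+2+6 = 26; disp = 28−26 = 2.

2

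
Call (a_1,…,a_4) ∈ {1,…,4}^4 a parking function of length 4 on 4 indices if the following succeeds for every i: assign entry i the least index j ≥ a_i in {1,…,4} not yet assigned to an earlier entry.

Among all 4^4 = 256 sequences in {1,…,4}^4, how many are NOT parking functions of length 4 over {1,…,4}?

|PF(4,4)| = (5−4)·5^(4−1) = 1·125 = 125
One tuple (3,4,4,2) → sorted (2,3,4,4): b_1=2>1, not a PF.
Total 256; non-PF = 256−125 = 131

131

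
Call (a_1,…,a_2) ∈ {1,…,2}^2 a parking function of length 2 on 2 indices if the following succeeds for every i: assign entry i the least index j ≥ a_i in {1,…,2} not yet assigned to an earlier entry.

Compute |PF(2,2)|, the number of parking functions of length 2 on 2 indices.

Count = (2+1−2)·(2+1)^{2−1} = 1×3 = 3 (Konheim–Weiss)
E.g. (2,1) → sorted (1,2): b_i ≤ i ∀i, a PF.

3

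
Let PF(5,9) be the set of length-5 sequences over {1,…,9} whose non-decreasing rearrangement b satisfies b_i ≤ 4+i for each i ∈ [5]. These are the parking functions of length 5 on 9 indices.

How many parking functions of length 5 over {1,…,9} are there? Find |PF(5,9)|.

|PF(5,9)| = (9−5+1)·(9+1)^(5−1) = 5·10000 = 50000 (Konheim–Weiss)
Example (4,9,1,6,6) → sorted (1,4,6,6,9): b_i ≤ 4+i ∀i, a PF.

50000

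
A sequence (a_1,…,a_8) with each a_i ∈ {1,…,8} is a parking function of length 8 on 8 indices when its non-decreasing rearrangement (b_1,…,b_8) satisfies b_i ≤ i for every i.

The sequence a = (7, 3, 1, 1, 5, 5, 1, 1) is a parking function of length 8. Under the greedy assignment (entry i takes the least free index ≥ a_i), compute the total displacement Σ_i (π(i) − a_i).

Σπ(i) = 1+…+8 = 36; Σa = 7+3+1+1+5+5+1+1 = 24; disp = 36−24 = 12.

12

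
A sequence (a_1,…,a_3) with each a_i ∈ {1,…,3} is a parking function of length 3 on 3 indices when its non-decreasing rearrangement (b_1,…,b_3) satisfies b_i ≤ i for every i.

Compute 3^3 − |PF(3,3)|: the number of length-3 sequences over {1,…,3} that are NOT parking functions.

11

#PF = (3+1−3)·(3+1)^{3−1} = 1·16 = 16 [KW]
Check (2,2,2) → sorted (2,2,2): b_1=2>1, not a PF.
Total 27; non-PF = 27−16 = 11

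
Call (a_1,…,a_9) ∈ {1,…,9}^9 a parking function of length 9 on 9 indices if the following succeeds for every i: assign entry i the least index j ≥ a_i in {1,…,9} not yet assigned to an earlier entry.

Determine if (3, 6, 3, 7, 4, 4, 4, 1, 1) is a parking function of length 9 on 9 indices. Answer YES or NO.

YES

Rearranged: b = (1, 1, 3, 3, 4, 4, 4, 6, 7).
  b_1=1 ≤ 1
  b_2=1 ≤ 2
  b_3=3 ≤ 3
  b_4=3 ≤ 4
  b_5=4 ≤ 5
  b_6=4 ≤ 6
  b_7=4 ≤ 7
  b_8=6 ≤ 8
  b_9=7 ≤ 9
All bounds hold ⇒ YES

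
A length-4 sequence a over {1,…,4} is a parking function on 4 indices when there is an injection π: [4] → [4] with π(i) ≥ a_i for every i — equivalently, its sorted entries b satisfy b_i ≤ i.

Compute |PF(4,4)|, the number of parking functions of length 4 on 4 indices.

125

Count = (4−4+1)·(4+1)^(4−1) = 1×125 = 125 [KW]
Check (1,2,1,1) → sorted (1,1,1,2): b_i ≤ i ∀i, a PF.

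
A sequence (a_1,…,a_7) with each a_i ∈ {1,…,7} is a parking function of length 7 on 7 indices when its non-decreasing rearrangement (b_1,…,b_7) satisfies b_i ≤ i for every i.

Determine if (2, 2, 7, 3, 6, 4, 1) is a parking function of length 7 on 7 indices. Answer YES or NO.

YES

Sorted: b = (1, 2, 2, 3, 4, 6, 7).
  b_1=1 ≤ 1
  b_2=2 ≤ 2
  b_3=2 ≤ 3
  b_4=3 ≤ 4
  b_5=4 ≤ 5
  b_6=6 ≤ 6
  b_7=7 ≤ 7
All bounds hold ⇒ YES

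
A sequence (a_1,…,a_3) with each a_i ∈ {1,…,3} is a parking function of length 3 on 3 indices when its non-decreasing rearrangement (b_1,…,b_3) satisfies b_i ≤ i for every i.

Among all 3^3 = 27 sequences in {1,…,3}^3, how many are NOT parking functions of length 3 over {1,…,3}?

|PF(3,3)| = (3+1−3)·(3+1)^{3−1} = 1·16 = 16
Check (3,1,3) → sorted (1,3,3): b_2=3>2, not a PF.
3^3 − 16 = 27 − 16 = 11

11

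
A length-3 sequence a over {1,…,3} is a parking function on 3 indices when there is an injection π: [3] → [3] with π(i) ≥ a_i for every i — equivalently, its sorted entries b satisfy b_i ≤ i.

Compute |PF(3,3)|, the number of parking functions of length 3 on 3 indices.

Count = (3+1−3)·(3+1)^{3−1} = 1·16 = 16 [KW]
Example (1,2,2) → sorted (1,2,2): b_i ≤ i ∀i, a PF.

16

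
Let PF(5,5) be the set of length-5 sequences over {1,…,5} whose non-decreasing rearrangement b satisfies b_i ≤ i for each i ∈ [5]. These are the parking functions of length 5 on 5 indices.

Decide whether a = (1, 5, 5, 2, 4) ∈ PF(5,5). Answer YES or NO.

NO

Rearranged: b = (1, 2, 4, 5, 5).
  b_1=1 ≤ 1
  b_2=2 ≤ 2
  b_3=4 > 3
  fails at i=3 ⇒ NO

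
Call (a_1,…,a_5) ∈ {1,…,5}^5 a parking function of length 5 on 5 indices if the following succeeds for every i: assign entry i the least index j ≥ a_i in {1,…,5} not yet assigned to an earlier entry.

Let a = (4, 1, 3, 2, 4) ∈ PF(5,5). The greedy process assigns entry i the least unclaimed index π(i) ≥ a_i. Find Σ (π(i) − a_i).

Σπ(i) = 1+…+5 = 15; Σa = 4+1+3+2+4 = 14; disp = 15−14 = 1.

1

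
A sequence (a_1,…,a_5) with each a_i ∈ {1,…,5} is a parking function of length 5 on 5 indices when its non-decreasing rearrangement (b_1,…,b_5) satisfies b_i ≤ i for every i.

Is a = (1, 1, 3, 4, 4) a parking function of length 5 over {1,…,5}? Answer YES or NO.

Rearranged: b = (1, 1, 3, 4, 4).
  b_1=1 ≤ 1
  b_2=1 ≤ 2
  b_3=3 ≤ 3
  b_4=4 ≤ 4
  b_5=4 ≤ 5
All bounds hold ⇒ YES

YES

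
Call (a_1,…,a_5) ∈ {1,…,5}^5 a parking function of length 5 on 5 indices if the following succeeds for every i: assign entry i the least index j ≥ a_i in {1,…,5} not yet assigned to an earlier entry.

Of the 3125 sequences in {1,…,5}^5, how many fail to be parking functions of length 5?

1829

|PF(5,5)| = (6−5)·6^(5−1) = 1 · 1296 = 1296
Check (5,1,5,5,4) → sorted (1,4,5,5,5): b_2=4>2, not a PF.
So 3125 − 1296 = 1829 fail.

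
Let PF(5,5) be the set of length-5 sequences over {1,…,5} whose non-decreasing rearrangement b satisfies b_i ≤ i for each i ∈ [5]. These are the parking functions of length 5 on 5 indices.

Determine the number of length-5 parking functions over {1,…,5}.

1296

|PF(5,5)| = 1·6^4 = 1 · 1296 = 1296 (Pollak)
Example (3,4,1,1,4) → sorted (1,1,3,4,4): b_i ≤ i ∀i, a PF.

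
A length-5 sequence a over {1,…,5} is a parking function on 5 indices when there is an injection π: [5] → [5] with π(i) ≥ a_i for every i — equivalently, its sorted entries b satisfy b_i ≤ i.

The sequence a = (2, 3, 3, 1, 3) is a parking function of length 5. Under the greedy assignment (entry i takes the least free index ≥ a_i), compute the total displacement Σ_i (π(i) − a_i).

Σπ(i) = 1+…+5 = 15; Σa = 2+3+3+1+3 = 12; disp = 15−12 = 3.

3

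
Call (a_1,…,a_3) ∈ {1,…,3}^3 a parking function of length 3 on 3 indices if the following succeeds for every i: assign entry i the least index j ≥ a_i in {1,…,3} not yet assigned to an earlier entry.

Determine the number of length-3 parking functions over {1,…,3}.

#PF = (4−3)·4^(3−1) = 1 · 16 = 16 (Pollak)
One tuple (2,1,3) → sorted (1,2,3): b_i ≤ i ∀i, a PF.

16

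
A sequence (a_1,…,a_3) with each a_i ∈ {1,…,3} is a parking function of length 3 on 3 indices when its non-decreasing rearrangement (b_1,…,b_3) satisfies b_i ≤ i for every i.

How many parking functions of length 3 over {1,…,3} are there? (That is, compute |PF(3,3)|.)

16

|PF(3,3)| = (3−3+1)·(3+1)^(3−1) = 1 · 16 = 16 [KW]
Check (1,2,1) → sorted (1,1,2): b_i ≤ i ∀i, a PF.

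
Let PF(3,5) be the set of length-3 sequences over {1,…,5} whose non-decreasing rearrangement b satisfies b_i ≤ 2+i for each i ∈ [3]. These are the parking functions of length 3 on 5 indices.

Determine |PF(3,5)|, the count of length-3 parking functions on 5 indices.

|PF(3,5)| = 3·6^2 = 3·36 = 108 (Konheim–Weiss)
One tuple (1,2,4) → sorted (1,2,4): b_i ≤ 2+i ∀i, a PF.

108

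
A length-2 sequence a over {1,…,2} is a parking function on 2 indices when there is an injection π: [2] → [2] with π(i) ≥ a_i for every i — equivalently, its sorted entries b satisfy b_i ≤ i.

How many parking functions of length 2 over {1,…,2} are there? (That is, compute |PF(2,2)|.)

|PF| = (2+1−2)·(2+1)^{2−1} = 1·3 = 3
Example (1,2) → sorted (1,2): b_i ≤ i ∀i, a PF.

3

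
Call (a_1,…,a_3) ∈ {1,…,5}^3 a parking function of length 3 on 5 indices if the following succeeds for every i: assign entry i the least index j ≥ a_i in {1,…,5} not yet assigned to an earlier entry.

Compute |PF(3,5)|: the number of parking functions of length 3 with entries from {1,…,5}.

|PF| = (6−3)·6^(3−1) = 3 · 36 = 108 (Konheim–Weiss)
Example (4,2,5) → sorted (2,4,5): b_i ≤ 2+i ∀i, a PF.

108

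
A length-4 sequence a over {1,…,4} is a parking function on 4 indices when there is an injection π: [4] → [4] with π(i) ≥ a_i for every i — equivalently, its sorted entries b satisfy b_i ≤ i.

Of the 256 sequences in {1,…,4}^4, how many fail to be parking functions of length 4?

131

Count = (4−4+1)·(4+1)^(4−1) = 1·125 = 125
E.g. (4,4,4,4) → sorted (4,4,4,4): b_1=4>1, not a PF.
Total 256; non-PF = 256−125 = 131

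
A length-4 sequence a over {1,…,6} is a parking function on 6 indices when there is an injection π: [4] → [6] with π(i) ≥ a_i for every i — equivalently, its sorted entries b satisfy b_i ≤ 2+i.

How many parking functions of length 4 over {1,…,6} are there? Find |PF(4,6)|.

#PF = (7−4)·7^(4−1) = 3·343 = 1029 [KW]
Check (3,3,6,1) → sorted (1,3,3,6): b_i ≤ 2+i ∀i, a PF.

1029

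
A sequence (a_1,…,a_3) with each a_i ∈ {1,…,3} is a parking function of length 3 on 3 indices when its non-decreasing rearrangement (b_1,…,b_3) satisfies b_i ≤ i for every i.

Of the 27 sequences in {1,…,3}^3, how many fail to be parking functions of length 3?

11

|PF(3,3)| = (4−3)·4^(3−1) = 1×16 = 16
Example (3,1,3) → sorted (1,3,3): b_2=3>2, not a PF.
So 27 − 16 = 11 fail.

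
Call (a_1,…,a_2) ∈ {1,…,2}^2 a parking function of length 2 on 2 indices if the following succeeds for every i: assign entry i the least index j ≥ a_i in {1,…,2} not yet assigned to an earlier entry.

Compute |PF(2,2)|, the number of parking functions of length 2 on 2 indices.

Count = (2+1−2)·(2+1)^{2−1} = 1 · 3 = 3
Example (2,1) → sorted (1,2): b_i ≤ i ∀i, a PF.

3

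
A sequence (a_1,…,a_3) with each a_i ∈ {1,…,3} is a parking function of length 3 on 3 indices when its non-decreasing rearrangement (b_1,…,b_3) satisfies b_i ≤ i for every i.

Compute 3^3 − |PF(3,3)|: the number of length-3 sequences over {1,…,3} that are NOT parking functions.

#PF = (3+1−3)·(3+1)^{3−1} = 1 · 16 = 16 [KW]
E.g. (2,3,3) → sorted (2,3,3): b_1=2>1, not a PF.
So 27 − 16 = 11 fail.

11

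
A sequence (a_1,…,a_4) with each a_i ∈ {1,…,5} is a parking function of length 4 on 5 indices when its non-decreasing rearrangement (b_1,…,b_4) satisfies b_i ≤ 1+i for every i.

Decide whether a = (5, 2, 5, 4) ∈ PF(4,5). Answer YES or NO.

Sorted: b = (2, 4, 5, 5).
  b_1=2 ≤ 2
  b_2=4 > 3
  fails at i=2 ⇒ NO

NO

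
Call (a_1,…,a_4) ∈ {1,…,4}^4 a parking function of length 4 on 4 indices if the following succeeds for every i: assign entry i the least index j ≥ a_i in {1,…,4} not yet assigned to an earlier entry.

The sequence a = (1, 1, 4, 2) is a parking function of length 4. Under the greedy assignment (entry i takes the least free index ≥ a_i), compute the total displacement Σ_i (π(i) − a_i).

2

Σπ = 4·5/2 = 10 (π permutes [4]); Σa = 1+1+4+2 = 8; disp = 10−8 = 2.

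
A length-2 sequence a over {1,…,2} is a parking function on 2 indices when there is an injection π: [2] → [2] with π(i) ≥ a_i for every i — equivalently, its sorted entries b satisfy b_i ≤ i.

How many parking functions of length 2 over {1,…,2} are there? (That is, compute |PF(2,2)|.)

3

Count = (2+1−2)·(2+1)^{2−1} = 1×3 = 3 (Konheim–Weiss)
Check (1,1) → sorted (1,1): b_i ≤ i ∀i, a PF.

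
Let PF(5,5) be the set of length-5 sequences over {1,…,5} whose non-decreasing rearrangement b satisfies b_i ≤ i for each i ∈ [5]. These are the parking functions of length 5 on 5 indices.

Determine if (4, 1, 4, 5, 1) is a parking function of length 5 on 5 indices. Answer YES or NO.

NO

Sorted: b = (1, 1, 4, 4, 5).
  b_1=1 ≤ 1
  b_2=1 ≤ 2
  b_3=4 > 3
  fails at i=3 ⇒ NO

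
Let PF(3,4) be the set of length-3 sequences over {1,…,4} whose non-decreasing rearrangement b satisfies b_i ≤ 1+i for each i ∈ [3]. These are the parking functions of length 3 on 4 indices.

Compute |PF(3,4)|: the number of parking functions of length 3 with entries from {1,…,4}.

|PF| = 2·5^2 = 2 · 25 = 50 (Konheim–Weiss)
E.g. (1,3,4) → sorted (1,3,4): b_i ≤ 1+i ∀i, a PF.

50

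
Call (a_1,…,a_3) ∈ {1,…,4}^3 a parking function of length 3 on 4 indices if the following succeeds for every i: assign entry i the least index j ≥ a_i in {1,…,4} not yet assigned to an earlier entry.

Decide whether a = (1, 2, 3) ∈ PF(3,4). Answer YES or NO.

Rearranged: b = (1, 2, 3).
  b_1=1 ≤ 2
  b_2=2 ≤ 3
  b_3=3 ≤ 4
All bounds hold ⇒ YES

YES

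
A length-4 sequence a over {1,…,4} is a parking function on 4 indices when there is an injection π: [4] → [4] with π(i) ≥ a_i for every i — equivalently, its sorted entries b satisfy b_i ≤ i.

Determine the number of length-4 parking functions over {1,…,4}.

125

|PF| = (5−4)·5^(4−1) = 1 · 125 = 125 (Pollak)
E.g. (1,2,4,1) → sorted (1,1,2,4): b_i ≤ i ∀i, a PF.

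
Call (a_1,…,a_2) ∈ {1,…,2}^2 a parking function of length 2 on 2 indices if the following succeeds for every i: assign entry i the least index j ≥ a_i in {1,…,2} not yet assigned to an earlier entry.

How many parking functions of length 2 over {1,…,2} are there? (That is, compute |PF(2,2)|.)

3

|PF(2,2)| = (2+1−2)·(2+1)^{2−1} = 1·3 = 3 (Pollak)
Example (1,1) → sorted (1,1): b_i ≤ i ∀i, a PF.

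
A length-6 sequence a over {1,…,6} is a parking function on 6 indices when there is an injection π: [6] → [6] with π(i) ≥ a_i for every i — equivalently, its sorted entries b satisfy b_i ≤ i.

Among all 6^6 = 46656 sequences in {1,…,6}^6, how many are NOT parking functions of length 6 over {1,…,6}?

#PF = (6−6+1)·(6+1)^(6−1) = 1 · 16807 = 16807
Check (2,1,6,3,5,6) → sorted (1,2,3,5,6,6): b_4=5>4, not a PF.
So 46656 − 16807 = 29849 fail.

29849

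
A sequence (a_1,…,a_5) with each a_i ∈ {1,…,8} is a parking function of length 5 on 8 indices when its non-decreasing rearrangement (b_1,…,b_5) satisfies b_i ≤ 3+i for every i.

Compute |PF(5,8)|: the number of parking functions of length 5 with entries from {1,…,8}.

|PF(5,8)| = (9−5)·9^(5−1) = 4·6561 = 26244 [KW]
E.g. (7,3,6,4,1) → sorted (1,3,4,6,7): b_i ≤ 3+i ∀i, a PF.

26244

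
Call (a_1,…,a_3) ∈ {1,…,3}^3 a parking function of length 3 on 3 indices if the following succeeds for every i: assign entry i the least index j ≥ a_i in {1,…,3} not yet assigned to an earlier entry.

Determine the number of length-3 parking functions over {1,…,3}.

16

|PF(3,3)| = (3−3+1)·(3+1)^(3−1) = 1×16 = 16
One tuple (2,2,1) → sorted (1,2,2): b_i ≤ i ∀i, a PF.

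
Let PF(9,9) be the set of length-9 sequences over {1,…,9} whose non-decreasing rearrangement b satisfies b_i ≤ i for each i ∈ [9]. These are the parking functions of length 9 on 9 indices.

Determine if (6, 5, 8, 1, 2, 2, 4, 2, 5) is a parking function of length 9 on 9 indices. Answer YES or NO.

Sorted: b = (1, 2, 2, 2, 4, 5, 5, 6, 8).
  b_1=1 ≤ 1
  b_2=2 ≤ 2
  b_3=2 ≤ 3
  b_4=2 ≤ 4
  b_5=4 ≤ 5
  b_6=5 ≤ 6
  b_7=5 ≤ 7
  b_8=6 ≤ 8
  b_9=8 ≤ 9
All bounds hold ⇒ YES

YES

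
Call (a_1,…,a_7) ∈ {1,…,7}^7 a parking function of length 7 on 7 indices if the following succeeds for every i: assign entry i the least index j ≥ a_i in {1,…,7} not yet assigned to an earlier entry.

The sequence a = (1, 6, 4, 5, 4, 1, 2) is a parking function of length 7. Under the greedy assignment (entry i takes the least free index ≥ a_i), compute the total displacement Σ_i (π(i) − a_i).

5

Σπ = 28 ({1..7} each once); Σa = 1+6+4+5+4+1+2 = 23; disp = 28−23 = 5.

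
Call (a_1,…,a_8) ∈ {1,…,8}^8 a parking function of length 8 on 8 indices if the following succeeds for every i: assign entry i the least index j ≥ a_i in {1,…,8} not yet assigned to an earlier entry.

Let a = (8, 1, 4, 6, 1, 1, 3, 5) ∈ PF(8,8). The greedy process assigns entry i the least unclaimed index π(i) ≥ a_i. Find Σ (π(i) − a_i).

Σπ(i) = 1+…+8 = 36; Σa = 8+1+4+6+1+1+3+5 = 29; disp = 36−29 = 7.

7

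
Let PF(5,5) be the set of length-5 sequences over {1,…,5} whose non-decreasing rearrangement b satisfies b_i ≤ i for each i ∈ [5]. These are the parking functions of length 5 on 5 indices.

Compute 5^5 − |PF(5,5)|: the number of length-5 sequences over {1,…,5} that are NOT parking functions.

1829

|PF(5,5)| = (5−5+1)·(5+1)^(5−1) = 1×1296 = 1296 (Konheim–Weiss)
Check (5,3,4,3,4) → sorted (3,3,4,4,5): b_1=3>1, not a PF.
Total 3125; non-PF = 3125−1296 = 1829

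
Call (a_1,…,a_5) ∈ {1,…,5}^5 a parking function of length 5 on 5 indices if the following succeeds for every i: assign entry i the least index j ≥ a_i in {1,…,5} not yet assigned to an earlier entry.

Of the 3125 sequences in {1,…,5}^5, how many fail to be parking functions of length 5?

Count = 1·6^4 = 1·1296 = 1296 (Konheim–Weiss)
Check (1,5,5,3,5) → sorted (1,3,5,5,5): b_2=3>2, not a PF.
5^5 − 1296 = 3125 − 1296 = 1829

1829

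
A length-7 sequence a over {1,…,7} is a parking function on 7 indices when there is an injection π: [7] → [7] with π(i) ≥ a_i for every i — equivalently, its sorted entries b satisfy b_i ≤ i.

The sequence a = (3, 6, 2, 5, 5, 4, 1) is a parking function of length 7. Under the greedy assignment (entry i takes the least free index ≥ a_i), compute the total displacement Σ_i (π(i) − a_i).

2

Σπ = 7·8/2 = 28 (π permutes [7]); Σa = 3+6+2+5+5+4+1 = 26; disp = 28−26 = 2.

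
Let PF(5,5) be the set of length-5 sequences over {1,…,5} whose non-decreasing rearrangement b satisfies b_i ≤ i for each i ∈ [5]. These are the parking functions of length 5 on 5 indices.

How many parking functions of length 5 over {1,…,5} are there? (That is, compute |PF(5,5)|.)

|PF(5,5)| = (6−5)·6^(5−1) = 1×1296 = 1296 (Konheim–Weiss)
One tuple (1,1,4,4,1) → sorted (1,1,1,4,4): b_i ≤ i ∀i, a PF.

1296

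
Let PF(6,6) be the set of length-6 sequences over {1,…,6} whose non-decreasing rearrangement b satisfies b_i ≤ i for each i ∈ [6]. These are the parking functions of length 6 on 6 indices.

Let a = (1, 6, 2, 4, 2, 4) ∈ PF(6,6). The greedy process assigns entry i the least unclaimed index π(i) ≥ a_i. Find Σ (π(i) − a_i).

Σπ(i) = 1+…+6 = 21; Σa = 1+6+2+4+2+4 = 19; disp = 21−19 = 2.

2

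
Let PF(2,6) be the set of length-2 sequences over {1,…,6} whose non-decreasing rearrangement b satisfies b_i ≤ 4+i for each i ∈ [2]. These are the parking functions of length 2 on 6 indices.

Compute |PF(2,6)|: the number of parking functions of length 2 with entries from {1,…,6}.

Count = 5·7^1 = 5×7 = 35 (Konheim–Weiss)
Example (4,4) → sorted (4,4): b_i ≤ 4+i ∀i, a PF.

35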